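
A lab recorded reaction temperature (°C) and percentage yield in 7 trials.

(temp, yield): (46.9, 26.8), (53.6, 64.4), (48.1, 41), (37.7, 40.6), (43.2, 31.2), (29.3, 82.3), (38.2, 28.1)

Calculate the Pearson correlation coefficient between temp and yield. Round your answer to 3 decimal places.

-0.293

n = 7, Σx = 297, Σy = 314.4, Σx² = 12991.44, Σy² = 16731.3, Σxy = 13044.13
nΣxy − ΣxΣy = 91308.91 − 93376.8 = -2067.89
nΣx² − (Σx)² = 90940.08 − 88209 = 2731.08; nΣy² − (Σy)² = 117119.1 − 98847.36 = 18271.74
r = -2067.89 / √(2731.08 × 18271.74) = -2067.89 / 7064.1053 ≈ -0.293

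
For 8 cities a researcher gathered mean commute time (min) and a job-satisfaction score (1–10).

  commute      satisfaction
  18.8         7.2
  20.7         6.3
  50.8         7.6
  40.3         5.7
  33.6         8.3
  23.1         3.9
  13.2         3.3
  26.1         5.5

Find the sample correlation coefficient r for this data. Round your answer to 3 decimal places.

0.549

n = 8, Σx = 226.6, Σy = 47.8, Σx² = 7504.68, Σy² = 307.02, Σxy = 1437.64
nΣxy − ΣxΣy = 11501.12 − 10831.48 = 669.64
nΣx² − (Σx)² = 60037.44 − 51347.56 = 8689.88; nΣy² − (Σy)² = 2456.16 − 2284.84 = 171.32
r = 669.64 / √(8689.88 × 171.32) = 669.64 / 1220.1435 ≈ 0.549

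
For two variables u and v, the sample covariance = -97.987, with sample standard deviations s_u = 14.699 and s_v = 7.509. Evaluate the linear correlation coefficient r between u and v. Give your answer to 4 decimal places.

-0.8878

r = Cov(u,v) / (s_u · s_v) = -97.987 / (14.699 × 7.509)
  = -97.987 / 110.3748 ≈ -0.8878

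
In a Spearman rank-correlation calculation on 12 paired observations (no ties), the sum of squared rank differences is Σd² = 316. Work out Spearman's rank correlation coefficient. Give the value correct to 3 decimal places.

-0.105

ρ = 1 − 6Σd² / [n(n²−1)] = 1 − 6×316 / (12×143)
  = 1 − 1896/1716 = 1 − 1.1049 ≈ -0.105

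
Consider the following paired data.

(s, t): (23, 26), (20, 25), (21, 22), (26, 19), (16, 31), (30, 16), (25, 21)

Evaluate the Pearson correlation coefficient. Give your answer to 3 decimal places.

-0.926

n = 7, Σs = 161, Σt = 160, Σs² = 3827, Σt² = 3804, Σst = 3555
nΣst − ΣsΣt = 24885 − 25760 = -875
nΣs² − (Σs)² = 26789 − 25921 = 868; nΣt² − (Σt)² = 26628 − 25600 = 1028
r = -875 / √(868 × 1028) = -875 / 944.6184 ≈ -0.926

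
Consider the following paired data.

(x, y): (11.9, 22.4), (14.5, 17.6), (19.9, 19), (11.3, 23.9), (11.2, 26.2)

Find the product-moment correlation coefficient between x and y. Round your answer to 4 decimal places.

n = 5, Σx = 68.8, Σy = 109.1, Σx² = 1001, Σy² = 2430.17, Σxy = 1463.37
nΣxy − ΣxΣy = 7316.85 − 7506.08 = -189.23
nΣx² − (Σx)² = 5005 − 4733.44 = 271.56; nΣy² − (Σy)² = 12150.85 − 11902.81 = 248.04
r = -189.23 / √(271.56 × 248.04) = -189.23 / 259.5337 ≈ -0.7291

-0.7291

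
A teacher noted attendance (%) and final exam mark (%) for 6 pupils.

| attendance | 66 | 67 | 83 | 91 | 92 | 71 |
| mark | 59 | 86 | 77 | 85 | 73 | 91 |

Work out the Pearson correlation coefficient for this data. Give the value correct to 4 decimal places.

0.0934

n = 6, Σx = 470, Σy = 471, Σx² = 37520, Σy² = 37641, Σxy = 36959
nΣxy − ΣxΣy = 221754 − 221370 = 384
nΣx² − (Σx)² = 225120 − 220900 = 4220; nΣy² − (Σy)² = 225846 − 221841 = 4005
r = 384 / √(4220 × 4005) = 384 / 4111.0947 ≈ 0.0934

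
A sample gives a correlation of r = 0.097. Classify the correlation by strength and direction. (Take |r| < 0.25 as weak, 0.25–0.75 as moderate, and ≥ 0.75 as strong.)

r = 0.097 > 0 so the relationship is positive.
|r| = 0.097, which falls in the weak range.

weak positive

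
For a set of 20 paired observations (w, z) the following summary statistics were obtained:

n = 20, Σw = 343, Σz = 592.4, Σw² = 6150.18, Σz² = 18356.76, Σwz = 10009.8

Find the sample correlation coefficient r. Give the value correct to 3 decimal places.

-0.322

r = (nΣwz − ΣwΣz) / √[(nΣw² − (Σw)²)(nΣz² − (Σz)²)]
Numerator: 20×10009.8 − 343×592.4 = -2997.2
Denominator: √[(123003.6 − 117649)(367135.2 − 350937.76)] = √[5354.6 × 16197.44] = 9312.9379
r = -2997.2 / 9312.9379 ≈ -0.322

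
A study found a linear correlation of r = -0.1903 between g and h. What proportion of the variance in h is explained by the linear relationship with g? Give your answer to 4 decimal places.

r² = (-0.1903)² = 0.0362

0.0362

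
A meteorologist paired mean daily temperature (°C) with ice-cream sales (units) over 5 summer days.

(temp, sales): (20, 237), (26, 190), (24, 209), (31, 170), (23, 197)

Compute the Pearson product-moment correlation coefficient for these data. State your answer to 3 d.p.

-0.932

n = 5, Σx = 124, Σy = 1003, Σx² = 3142, Σy² = 203659, Σxy = 24497
nΣxy − ΣxΣy = 122485 − 124372 = -1887
nΣx² − (Σx)² = 15710 − 15376 = 334; nΣy² − (Σy)² = 1018295 − 1006009 = 12286
r = -1887 / √(334 × 12286) = -1887 / 2025.7157 ≈ -0.932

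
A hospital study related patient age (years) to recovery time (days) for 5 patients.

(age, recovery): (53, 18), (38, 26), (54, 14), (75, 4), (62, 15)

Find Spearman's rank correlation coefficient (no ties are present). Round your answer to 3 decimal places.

-0.900

Rank age: 2, 1, 3, 5, 4
Rank recovery: 4, 5, 2, 1, 3
d = rank(age) − rank(recovery): -2, -4, 1, 4, 1; Σd² = 38
ρ = 1 − 6Σd² / [n(n²−1)] = 1 − 6×38 / (5×24) = 1 − 228/120 ≈ -0.900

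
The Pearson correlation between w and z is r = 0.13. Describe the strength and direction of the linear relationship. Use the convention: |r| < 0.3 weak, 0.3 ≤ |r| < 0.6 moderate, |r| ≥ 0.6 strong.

r = 0.13 > 0 so the relationship is positive.
|r| = 0.13, which falls in the weak range.

weak positive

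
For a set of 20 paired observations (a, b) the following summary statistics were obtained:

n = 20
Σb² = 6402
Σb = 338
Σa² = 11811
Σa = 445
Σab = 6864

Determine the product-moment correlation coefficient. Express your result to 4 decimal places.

-0.5720

r = (nΣab − ΣaΣb) / √[(nΣa² − (Σa)²)(nΣb² − (Σb)²)]
Numerator: 20×6864 − 445×338 = -13130
Denominator: √[(236220 − 198025)(128040 − 114244)] = √[38195 × 13796] = 22955.1349
r = -13130 / 22955.1349 ≈ -0.5720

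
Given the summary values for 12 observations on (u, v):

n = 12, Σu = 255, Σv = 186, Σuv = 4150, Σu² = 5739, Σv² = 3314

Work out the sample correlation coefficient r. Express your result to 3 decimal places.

r = (nΣuv − ΣuΣv) / √[(nΣu² − (Σu)²)(nΣv² − (Σv)²)]
Numerator: 12×4150 − 255×186 = 2370
Denominator: √[(68868 − 65025)(39768 − 34596)] = √[3843 × 5172] = 4458.2503
r = 2370 / 4458.2503 ≈ 0.532

0.532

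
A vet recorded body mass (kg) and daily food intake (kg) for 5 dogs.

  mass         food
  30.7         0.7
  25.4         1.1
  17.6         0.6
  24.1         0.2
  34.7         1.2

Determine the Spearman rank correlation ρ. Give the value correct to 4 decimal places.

Rank mass: 4, 3, 1, 2, 5
Rank food: 3, 4, 2, 1, 5
d = rank(mass) − rank(food): 1, -1, -1, 1, 0; Σd² = 4
ρ = 1 − 6Σd² / [n(n²−1)] = 1 − 6×4 / (5×24) = 1 − 24/120 ≈ 0.8000

0.8000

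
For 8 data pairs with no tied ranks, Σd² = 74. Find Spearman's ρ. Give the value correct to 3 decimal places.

0.119

ρ = 1 − 6Σd² / [n(n²−1)] = 1 − 6×74 / (8×63)
  = 1 − 444/504 = 1 − 0.8810 ≈ 0.119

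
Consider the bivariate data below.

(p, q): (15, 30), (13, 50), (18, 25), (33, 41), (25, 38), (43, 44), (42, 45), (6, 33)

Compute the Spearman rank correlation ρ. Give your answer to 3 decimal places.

Rank p: 3, 2, 4, 6, 5, 8, 7, 1
Rank q: 2, 8, 1, 5, 4, 6, 7, 3
d = rank(p) − rank(q): 1, -6, 3, 1, 1, 2, 0, -2; Σd² = 56
ρ = 1 − 6Σd² / [n(n²−1)] = 1 − 6×56 / (8×63) = 1 − 336/504 ≈ 0.333

0.333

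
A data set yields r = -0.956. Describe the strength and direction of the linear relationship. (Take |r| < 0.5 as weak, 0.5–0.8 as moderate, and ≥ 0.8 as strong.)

r = -0.956 < 0 so the relationship is negative.
|r| = 0.956, which falls in the strong range.

strong negative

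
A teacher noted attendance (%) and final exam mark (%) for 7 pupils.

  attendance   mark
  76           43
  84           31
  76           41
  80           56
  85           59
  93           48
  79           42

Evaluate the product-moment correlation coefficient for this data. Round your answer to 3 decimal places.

0.204

n = 7, Σx = 573, Σy = 320, Σx² = 47123, Σy² = 15176, Σxy = 26265
nΣxy − ΣxΣy = 183855 − 183360 = 495
nΣx² − (Σx)² = 329861 − 328329 = 1532; nΣy² − (Σy)² = 106232 − 102400 = 3832
r = 495 / √(1532 × 3832) = 495 / 2422.9371 ≈ 0.204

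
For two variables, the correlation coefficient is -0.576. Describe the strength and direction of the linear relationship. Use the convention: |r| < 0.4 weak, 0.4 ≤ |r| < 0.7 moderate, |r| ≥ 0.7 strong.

r = -0.576 < 0 so the relationship is negative.
|r| = 0.576, which falls in the moderate range.

moderate negative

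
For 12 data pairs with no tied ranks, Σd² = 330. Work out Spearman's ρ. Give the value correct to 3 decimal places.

ρ = 1 − 6Σd² / [n(n²−1)] = 1 − 6×330 / (12×143)
  = 1 − 1980/1716 = 1 − 1.1538 ≈ -0.154

-0.154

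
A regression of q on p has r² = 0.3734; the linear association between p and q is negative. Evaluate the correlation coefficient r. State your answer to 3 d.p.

-0.611

|r| = √0.3734 = 0.611
The association is negative, so r = −0.611.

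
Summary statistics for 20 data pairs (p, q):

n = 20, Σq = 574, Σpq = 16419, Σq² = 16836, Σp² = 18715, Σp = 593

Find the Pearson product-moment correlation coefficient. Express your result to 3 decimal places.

r = (nΣpq − ΣpΣq) / √[(nΣp² − (Σp)²)(nΣq² − (Σq)²)]
Numerator: 20×16419 − 593×574 = -12002
Denominator: √[(374300 − 351649)(336720 − 329476)] = √[22651 × 7244] = 12809.5216
r = -12002 / 12809.5216 ≈ -0.937

-0.937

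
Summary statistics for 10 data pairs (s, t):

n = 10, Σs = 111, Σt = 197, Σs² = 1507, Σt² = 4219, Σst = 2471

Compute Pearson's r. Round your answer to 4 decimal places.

r = (nΣst − ΣsΣt) / √[(nΣs² − (Σs)²)(nΣt² − (Σt)²)]
Numerator: 10×2471 − 111×197 = 2843
Denominator: √[(15070 − 12321)(42190 − 38809)] = √[2749 × 3381] = 3048.6668
r = 2843 / 3048.6668 ≈ 0.9325

0.9325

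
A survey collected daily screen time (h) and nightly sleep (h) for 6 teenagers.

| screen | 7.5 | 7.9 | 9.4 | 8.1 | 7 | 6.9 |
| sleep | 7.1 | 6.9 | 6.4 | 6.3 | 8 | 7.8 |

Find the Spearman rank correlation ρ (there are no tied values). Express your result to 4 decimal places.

-0.8857

Rank screen: 3, 4, 6, 5, 2, 1
Rank sleep: 4, 3, 2, 1, 6, 5
d = rank(screen) − rank(sleep): -1, 1, 4, 4, -4, -4; Σd² = 66
ρ = 1 − 6Σd² / [n(n²−1)] = 1 − 6×66 / (6×35) = 1 − 396/210 ≈ -0.8857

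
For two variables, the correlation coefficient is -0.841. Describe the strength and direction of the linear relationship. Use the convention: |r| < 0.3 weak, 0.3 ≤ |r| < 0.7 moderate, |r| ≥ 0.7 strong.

strong negative

r = -0.841 < 0 so the relationship is negative.
|r| = 0.841, which falls in the strong range.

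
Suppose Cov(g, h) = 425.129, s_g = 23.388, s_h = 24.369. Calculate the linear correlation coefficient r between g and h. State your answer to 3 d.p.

0.746

r = Cov(g,h) / (s_g · s_h) = 425.129 / (23.388 × 24.369)
  = 425.129 / 569.9422 ≈ 0.746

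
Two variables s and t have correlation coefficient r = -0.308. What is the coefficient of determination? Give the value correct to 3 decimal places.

0.095

r² = (-0.308)² = 0.095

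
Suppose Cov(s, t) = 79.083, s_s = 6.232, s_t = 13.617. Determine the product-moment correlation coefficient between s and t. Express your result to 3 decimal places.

r = Cov(s,t) / (s_s · s_t) = 79.083 / (6.232 × 13.617)
  = 79.083 / 84.8611 ≈ 0.932

0.932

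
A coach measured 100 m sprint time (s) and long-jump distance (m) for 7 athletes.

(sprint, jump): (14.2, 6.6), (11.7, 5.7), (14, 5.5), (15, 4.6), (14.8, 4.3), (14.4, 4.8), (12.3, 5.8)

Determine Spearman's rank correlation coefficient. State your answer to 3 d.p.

Rank sprint: 4, 1, 3, 7, 6, 5, 2
Rank jump: 7, 5, 4, 2, 1, 3, 6
d = rank(sprint) − rank(jump): -3, -4, -1, 5, 5, 2, -4; Σd² = 96
ρ = 1 − 6Σd² / [n(n²−1)] = 1 − 6×96 / (7×48) = 1 − 576/336 ≈ -0.714

-0.714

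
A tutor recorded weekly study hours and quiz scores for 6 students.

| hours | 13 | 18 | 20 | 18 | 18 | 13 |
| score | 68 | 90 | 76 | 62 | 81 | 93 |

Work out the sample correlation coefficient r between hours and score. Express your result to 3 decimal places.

n = 6, Σx = 100, Σy = 470, Σx² = 1710, Σy² = 37554, Σxy = 7807
nΣxy − ΣxΣy = 46842 − 47000 = -158
nΣx² − (Σx)² = 10260 − 10000 = 260; nΣy² − (Σy)² = 225324 − 220900 = 4424
r = -158 / √(260 × 4424) = -158 / 1072.4924 ≈ -0.147

-0.147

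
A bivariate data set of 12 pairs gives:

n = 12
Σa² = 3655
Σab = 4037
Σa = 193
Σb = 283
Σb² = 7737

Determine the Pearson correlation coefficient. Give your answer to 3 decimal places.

r = (nΣab − ΣaΣb) / √[(nΣa² − (Σa)²)(nΣb² − (Σb)²)]
Numerator: 12×4037 − 193×283 = -6175
Denominator: √[(43860 − 37249)(92844 − 80089)] = √[6611 × 12755] = 9182.7722
r = -6175 / 9182.7722 ≈ -0.672

-0.672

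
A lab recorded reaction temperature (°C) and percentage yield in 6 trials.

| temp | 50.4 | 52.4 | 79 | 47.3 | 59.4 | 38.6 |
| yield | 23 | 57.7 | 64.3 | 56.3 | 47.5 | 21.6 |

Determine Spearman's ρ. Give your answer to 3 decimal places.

0.714

Rank temp: 3, 4, 6, 2, 5, 1
Rank yield: 2, 5, 6, 4, 3, 1
d = rank(temp) − rank(yield): 1, -1, 0, -2, 2, 0; Σd² = 10
ρ = 1 − 6Σd² / [n(n²−1)] = 1 − 6×10 / (6×35) = 1 − 60/210 ≈ 0.714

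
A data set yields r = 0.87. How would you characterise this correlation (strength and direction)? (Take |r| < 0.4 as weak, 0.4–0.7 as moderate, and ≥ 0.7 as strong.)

strong positive

r = 0.87 > 0 so the relationship is positive.
|r| = 0.87, which falls in the strong range.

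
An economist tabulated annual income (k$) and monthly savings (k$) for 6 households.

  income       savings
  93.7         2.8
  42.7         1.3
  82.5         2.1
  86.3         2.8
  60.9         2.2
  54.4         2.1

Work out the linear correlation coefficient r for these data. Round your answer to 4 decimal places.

n = 6, Σx = 420.5, Σy = 13.3, Σx² = 31525.09, Σy² = 31.03, Σxy = 980.98
nΣxy − ΣxΣy = 5885.88 − 5592.65 = 293.23
nΣx² − (Σx)² = 189150.54 − 176820.25 = 12330.29; nΣy² − (Σy)² = 186.18 − 176.89 = 9.29
r = 293.23 / √(12330.29 × 9.29) = 293.23 / 338.4500 ≈ 0.8664

0.8664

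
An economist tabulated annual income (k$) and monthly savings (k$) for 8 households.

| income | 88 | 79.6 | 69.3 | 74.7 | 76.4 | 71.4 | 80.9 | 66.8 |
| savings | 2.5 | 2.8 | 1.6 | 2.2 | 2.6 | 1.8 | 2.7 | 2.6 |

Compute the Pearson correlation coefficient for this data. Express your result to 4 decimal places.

n = 8, Σx = 607.1, Σy = 18.8, Σx² = 46404.71, Σy² = 45.54, Σxy = 1437.37
nΣxy − ΣxΣy = 11498.96 − 11413.48 = 85.48
nΣx² − (Σx)² = 371237.68 − 368570.41 = 2667.27; nΣy² − (Σy)² = 364.32 − 353.44 = 10.88
r = 85.48 / √(2667.27 × 10.88) = 85.48 / 170.3523 ≈ 0.5018

0.5018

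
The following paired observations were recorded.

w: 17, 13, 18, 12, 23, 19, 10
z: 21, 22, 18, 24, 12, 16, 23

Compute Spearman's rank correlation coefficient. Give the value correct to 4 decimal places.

Rank w: 4, 3, 5, 2, 7, 6, 1
Rank z: 4, 5, 3, 7, 1, 2, 6
d = rank(w) − rank(z): 0, -2, 2, -5, 6, 4, -5; Σd² = 110
ρ = 1 − 6Σd² / [n(n²−1)] = 1 − 6×110 / (7×48) = 1 − 660/336 ≈ -0.9643

-0.9643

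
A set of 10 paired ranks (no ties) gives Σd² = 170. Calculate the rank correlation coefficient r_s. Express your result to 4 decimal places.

ρ = 1 − 6Σd² / [n(n²−1)] = 1 − 6×170 / (10×99)
  = 1 − 1020/990 = 1 − 1.03030 ≈ -0.0303

-0.0303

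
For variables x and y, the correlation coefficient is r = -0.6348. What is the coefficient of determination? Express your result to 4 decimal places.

0.4030

r² = (-0.6348)² = 0.4030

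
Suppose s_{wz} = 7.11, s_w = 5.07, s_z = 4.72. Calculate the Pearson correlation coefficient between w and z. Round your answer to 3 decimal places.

0.297

r = Cov(w,z) / (s_w · s_z) = 7.11 / (5.07 × 4.72)
  = 7.11 / 23.9304 ≈ 0.297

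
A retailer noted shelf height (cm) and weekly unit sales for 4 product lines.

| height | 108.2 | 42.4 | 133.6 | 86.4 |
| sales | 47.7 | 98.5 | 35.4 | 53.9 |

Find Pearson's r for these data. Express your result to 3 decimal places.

n = 4, Σx = 370.6, Σy = 235.5, Σx² = 38818.92, Σy² = 16135.91, Σxy = 18723.94
nΣxy − ΣxΣy = 74895.76 − 87276.3 = -12380.54
nΣx² − (Σx)² = 155275.68 − 137344.36 = 17931.32; nΣy² − (Σy)² = 64543.64 − 55460.25 = 9083.39
r = -12380.54 / √(17931.32 × 9083.39) = -12380.54 / 12762.3341 ≈ -0.970

-0.970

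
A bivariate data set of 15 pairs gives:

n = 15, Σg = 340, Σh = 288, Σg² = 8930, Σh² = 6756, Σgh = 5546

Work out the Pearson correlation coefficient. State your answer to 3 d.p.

-0.802

r = (nΣgh − ΣgΣh) / √[(nΣg² − (Σg)²)(nΣh² − (Σh)²)]
Numerator: 15×5546 − 340×288 = -14730
Denominator: √[(133950 − 115600)(101340 − 82944)] = √[18350 × 18396] = 18372.9856
r = -14730 / 18372.9856 ≈ -0.802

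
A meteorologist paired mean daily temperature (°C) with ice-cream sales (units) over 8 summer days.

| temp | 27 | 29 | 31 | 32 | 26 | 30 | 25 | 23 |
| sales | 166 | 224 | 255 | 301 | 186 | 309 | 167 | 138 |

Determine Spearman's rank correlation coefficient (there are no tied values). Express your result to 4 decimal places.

0.8571

Rank temp: 4, 5, 7, 8, 3, 6, 2, 1
Rank sales: 2, 5, 6, 7, 4, 8, 3, 1
d = rank(temp) − rank(sales): 2, 0, 1, 1, -1, -2, -1, 0; Σd² = 12
ρ = 1 − 6Σd² / [n(n²−1)] = 1 − 6×12 / (8×63) = 1 − 72/504 ≈ 0.8571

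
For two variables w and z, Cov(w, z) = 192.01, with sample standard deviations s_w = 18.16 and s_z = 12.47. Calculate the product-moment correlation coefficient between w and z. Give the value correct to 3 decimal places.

r = Cov(w,z) / (s_w · s_z) = 192.01 / (18.16 × 12.47)
  = 192.01 / 226.4552 ≈ 0.848

0.848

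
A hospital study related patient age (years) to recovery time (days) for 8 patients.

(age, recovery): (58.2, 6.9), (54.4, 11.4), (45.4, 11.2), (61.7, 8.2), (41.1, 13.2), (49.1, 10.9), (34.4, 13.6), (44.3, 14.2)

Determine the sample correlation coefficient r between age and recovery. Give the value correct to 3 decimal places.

-0.860

n = 8, Σx = 388.6, Σy = 89.6, Σx² = 19460.52, Σy² = 1049.9, Σxy = 4210.77
nΣxy − ΣxΣy = 33686.16 − 34818.56 = -1132.4
nΣx² − (Σx)² = 155684.16 − 151009.96 = 4674.2; nΣy² − (Σy)² = 8399.2 − 8028.16 = 371.04
r = -1132.4 / √(4674.2 × 371.04) = -1132.4 / 1316.9340 ≈ -0.860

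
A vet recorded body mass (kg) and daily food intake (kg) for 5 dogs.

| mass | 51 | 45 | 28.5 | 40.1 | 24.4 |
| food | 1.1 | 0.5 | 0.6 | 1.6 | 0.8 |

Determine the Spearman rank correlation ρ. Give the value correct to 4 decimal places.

Rank mass: 5, 4, 2, 3, 1
Rank food: 4, 1, 2, 5, 3
d = rank(mass) − rank(food): 1, 3, 0, -2, -2; Σd² = 18
ρ = 1 − 6Σd² / [n(n²−1)] = 1 − 6×18 / (5×24) = 1 − 108/120 ≈ 0.1000

0.1000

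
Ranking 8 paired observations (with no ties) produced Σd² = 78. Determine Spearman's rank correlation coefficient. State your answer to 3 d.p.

ρ = 1 − 6Σd² / [n(n²−1)] = 1 − 6×78 / (8×63)
  = 1 − 468/504 = 1 − 0.9286 ≈ 0.071

0.071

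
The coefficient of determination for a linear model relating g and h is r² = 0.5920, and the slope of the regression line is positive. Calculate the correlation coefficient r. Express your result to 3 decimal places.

|r| = √0.5920 = 0.769
The association is positive, so r = 0.769.

0.769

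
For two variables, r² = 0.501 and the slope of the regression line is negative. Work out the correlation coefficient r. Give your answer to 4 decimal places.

|r| = √0.501 = 0.7078
The association is negative, so r = −0.7078.

-0.7078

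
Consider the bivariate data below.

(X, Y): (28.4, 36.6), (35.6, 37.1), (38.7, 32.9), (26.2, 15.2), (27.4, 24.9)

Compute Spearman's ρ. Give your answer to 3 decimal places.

0.700

Rank X: 3, 4, 5, 1, 2
Rank Y: 4, 5, 3, 1, 2
d = rank(X) − rank(Y): -1, -1, 2, 0, 0; Σd² = 6
ρ = 1 − 6Σd² / [n(n²−1)] = 1 − 6×6 / (5×24) = 1 − 36/120 ≈ 0.700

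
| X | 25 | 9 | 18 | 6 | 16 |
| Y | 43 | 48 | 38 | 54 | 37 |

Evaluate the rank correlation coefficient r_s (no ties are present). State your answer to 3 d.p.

-0.600

Rank X: 5, 2, 4, 1, 3
Rank Y: 3, 4, 2, 5, 1
d = rank(X) − rank(Y): 2, -2, 2, -4, 2; Σd² = 32
ρ = 1 − 6Σd² / [n(n²−1)] = 1 − 6×32 / (5×24) = 1 − 192/120 ≈ -0.600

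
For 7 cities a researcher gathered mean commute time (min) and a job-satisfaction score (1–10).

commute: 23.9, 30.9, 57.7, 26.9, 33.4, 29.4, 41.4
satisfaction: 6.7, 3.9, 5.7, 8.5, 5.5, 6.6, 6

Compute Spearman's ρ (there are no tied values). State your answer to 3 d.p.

Rank commute: 1, 4, 7, 2, 5, 3, 6
Rank satisfaction: 6, 1, 3, 7, 2, 5, 4
d = rank(commute) − rank(satisfaction): -5, 3, 4, -5, 3, -2, 2; Σd² = 92
ρ = 1 − 6Σd² / [n(n²−1)] = 1 − 6×92 / (7×48) = 1 − 552/336 ≈ -0.643

-0.643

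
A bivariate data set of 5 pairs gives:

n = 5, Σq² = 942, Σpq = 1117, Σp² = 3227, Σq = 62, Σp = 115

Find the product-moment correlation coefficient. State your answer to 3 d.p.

r = (nΣpq − ΣpΣq) / √[(nΣp² − (Σp)²)(nΣq² − (Σq)²)]
Numerator: 5×1117 − 115×62 = -1545
Denominator: √[(16135 − 13225)(4710 − 3844)] = √[2910 × 866] = 1587.4697
r = -1545 / 1587.4697 ≈ -0.973

-0.973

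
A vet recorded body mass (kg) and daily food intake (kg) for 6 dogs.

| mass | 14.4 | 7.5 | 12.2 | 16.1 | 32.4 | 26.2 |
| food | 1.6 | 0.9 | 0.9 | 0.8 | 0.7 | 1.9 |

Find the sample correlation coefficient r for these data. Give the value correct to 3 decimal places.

n = 6, Σx = 108.8, Σy = 6.8, Σx² = 2407.86, Σy² = 8.92, Σxy = 126.11
nΣxy − ΣxΣy = 756.66 − 739.84 = 16.82
nΣx² − (Σx)² = 14447.16 − 11837.44 = 2609.72; nΣy² − (Σy)² = 53.52 − 46.24 = 7.28
r = 16.82 / √(2609.72 × 7.28) = 16.82 / 137.8360 ≈ 0.122

0.122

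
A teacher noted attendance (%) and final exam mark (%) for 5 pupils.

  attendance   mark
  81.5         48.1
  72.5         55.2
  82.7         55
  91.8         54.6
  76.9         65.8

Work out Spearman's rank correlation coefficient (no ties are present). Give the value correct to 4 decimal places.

Rank attendance: 3, 1, 4, 5, 2
Rank mark: 1, 4, 3, 2, 5
d = rank(attendance) − rank(mark): 2, -3, 1, 3, -3; Σd² = 32
ρ = 1 − 6Σd² / [n(n²−1)] = 1 − 6×32 / (5×24) = 1 − 192/120 ≈ -0.6000

-0.6000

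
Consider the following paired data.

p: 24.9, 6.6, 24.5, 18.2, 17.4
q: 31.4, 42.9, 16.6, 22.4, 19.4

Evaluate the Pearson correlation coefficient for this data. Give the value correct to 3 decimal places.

n = 5, Σp = 91.6, Σq = 132.7, Σp² = 1897.82, Σq² = 3980.05, Σpq = 2216.94
nΣpq − ΣpΣq = 11084.7 − 12155.32 = -1070.62
nΣp² − (Σp)² = 9489.1 − 8390.56 = 1098.54; nΣq² − (Σq)² = 19900.25 − 17609.29 = 2290.96
r = -1070.62 / √(1098.54 × 2290.96) = -1070.62 / 1586.4146 ≈ -0.675

-0.675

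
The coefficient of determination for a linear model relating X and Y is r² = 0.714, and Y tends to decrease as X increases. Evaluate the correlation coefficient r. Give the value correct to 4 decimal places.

|r| = √0.714 = 0.8450
The association is negative, so r = −0.8450.

-0.8450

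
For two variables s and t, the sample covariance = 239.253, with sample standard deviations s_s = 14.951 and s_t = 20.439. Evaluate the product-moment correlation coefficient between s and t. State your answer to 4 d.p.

r = Cov(s,t) / (s_s · s_t) = 239.253 / (14.951 × 20.439)
  = 239.253 / 305.5835 ≈ 0.7829

0.7829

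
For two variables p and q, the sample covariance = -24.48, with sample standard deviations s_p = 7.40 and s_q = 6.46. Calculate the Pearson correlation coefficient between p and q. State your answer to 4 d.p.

-0.5121

r = Cov(p,q) / (s_p · s_q) = -24.48 / (7.40 × 6.46)
  = -24.48 / 47.8040 ≈ -0.5121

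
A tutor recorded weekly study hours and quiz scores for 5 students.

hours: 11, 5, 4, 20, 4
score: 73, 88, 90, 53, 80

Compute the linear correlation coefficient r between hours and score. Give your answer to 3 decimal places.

n = 5, Σx = 44, Σy = 384, Σx² = 578, Σy² = 30382, Σxy = 2983
nΣxy − ΣxΣy = 14915 − 16896 = -1981
nΣx² − (Σx)² = 2890 − 1936 = 954; nΣy² − (Σy)² = 151910 − 147456 = 4454
r = -1981 / √(954 × 4454) = -1981 / 2061.3384 ≈ -0.961

-0.961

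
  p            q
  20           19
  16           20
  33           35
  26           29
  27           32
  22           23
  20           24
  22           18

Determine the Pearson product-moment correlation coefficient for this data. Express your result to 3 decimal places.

0.881

n = 8, Σp = 186, Σq = 200, Σp² = 4518, Σq² = 5280, Σpq = 4855
nΣpq − ΣpΣq = 38840 − 37200 = 1640
nΣp² − (Σp)² = 36144 − 34596 = 1548; nΣq² − (Σq)² = 42240 − 40000 = 2240
r = 1640 / √(1548 × 2240) = 1640 / 1862.1278 ≈ 0.881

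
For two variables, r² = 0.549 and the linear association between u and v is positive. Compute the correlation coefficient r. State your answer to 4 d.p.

0.7409

|r| = √0.549 = 0.7409
The association is positive, so r = 0.7409.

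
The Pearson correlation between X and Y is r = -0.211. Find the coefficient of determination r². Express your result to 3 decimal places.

r² = (-0.211)² = 0.045

0.045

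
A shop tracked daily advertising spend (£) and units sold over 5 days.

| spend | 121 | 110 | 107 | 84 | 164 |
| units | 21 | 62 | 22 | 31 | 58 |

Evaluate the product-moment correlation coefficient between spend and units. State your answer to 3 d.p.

n = 5, Σx = 586, Σy = 194, Σx² = 72142, Σy² = 9094, Σxy = 23831
nΣxy − ΣxΣy = 119155 − 113684 = 5471
nΣx² − (Σx)² = 360710 − 343396 = 17314; nΣy² − (Σy)² = 45470 − 37636 = 7834
r = 5471 / √(17314 × 7834) = 5471 / 11646.3675 ≈ 0.470

0.470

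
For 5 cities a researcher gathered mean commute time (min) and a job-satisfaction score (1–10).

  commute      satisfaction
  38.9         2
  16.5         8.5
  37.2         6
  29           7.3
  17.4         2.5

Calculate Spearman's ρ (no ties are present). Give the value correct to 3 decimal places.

Rank commute: 5, 1, 4, 3, 2
Rank satisfaction: 1, 5, 3, 4, 2
d = rank(commute) − rank(satisfaction): 4, -4, 1, -1, 0; Σd² = 34
ρ = 1 − 6Σd² / [n(n²−1)] = 1 − 6×34 / (5×24) = 1 − 204/120 ≈ -0.700

-0.700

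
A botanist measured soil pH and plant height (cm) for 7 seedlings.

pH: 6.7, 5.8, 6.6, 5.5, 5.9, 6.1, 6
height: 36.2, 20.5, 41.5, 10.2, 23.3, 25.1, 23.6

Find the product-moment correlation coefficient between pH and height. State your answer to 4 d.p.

0.9688

n = 7, Σx = 42.6, Σy = 180.4, Σx² = 260.36, Σy² = 5286.84, Σxy = 1123.62
nΣxy − ΣxΣy = 7865.34 − 7685.04 = 180.3
nΣx² − (Σx)² = 1822.52 − 1814.76 = 7.76; nΣy² − (Σy)² = 37007.88 − 32544.16 = 4463.72
r = 180.3 / √(7.76 × 4463.72) = 180.3 / 186.1141 ≈ 0.9688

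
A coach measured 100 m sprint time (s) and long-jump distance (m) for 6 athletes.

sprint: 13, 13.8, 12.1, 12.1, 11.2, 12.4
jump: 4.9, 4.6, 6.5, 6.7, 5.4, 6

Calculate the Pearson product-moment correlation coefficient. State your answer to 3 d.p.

-0.578

n = 6, Σx = 74.6, Σy = 34.1, Σx² = 931.46, Σy² = 197.47, Σxy = 421.78
nΣxy − ΣxΣy = 2530.68 − 2543.86 = -13.18
nΣx² − (Σx)² = 5588.76 − 5565.16 = 23.6; nΣy² − (Σy)² = 1184.82 − 1162.81 = 22.01
r = -13.18 / √(23.6 × 22.01) = -13.18 / 22.7911 ≈ -0.578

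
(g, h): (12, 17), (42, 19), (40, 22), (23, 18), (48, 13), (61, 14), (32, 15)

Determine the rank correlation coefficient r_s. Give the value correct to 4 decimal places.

-0.3929

Rank g: 1, 5, 4, 2, 6, 7, 3
Rank h: 4, 6, 7, 5, 1, 2, 3
d = rank(g) − rank(h): -3, -1, -3, -3, 5, 5, 0; Σd² = 78
ρ = 1 − 6Σd² / [n(n²−1)] = 1 − 6×78 / (7×48) = 1 − 468/336 ≈ -0.3929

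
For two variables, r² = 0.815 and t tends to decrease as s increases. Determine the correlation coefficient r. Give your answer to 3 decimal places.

-0.903

|r| = √0.815 = 0.903
The association is negative, so r = −0.903.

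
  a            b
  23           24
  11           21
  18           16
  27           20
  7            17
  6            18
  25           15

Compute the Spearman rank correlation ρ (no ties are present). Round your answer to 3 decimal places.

Rank a: 5, 3, 4, 7, 2, 1, 6
Rank b: 7, 6, 2, 5, 3, 4, 1
d = rank(a) − rank(b): -2, -3, 2, 2, -1, -3, 5; Σd² = 56
ρ = 1 − 6Σd² / [n(n²−1)] = 1 − 6×56 / (7×48) = 1 − 336/336 ≈ 0.000

0.000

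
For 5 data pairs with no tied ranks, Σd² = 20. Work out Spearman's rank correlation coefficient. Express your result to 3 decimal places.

ρ = 1 − 6Σd² / [n(n²−1)] = 1 − 6×20 / (5×24)
  = 1 − 120/120 = 1 − 1.0000 ≈ 0.000

0.000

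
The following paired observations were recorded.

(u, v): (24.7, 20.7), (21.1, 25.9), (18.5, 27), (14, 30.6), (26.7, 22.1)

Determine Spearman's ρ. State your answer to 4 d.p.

Rank u: 4, 3, 2, 1, 5
Rank v: 1, 3, 4, 5, 2
d = rank(u) − rank(v): 3, 0, -2, -4, 3; Σd² = 38
ρ = 1 − 6Σd² / [n(n²−1)] = 1 − 6×38 / (5×24) = 1 − 228/120 ≈ -0.9000

-0.9000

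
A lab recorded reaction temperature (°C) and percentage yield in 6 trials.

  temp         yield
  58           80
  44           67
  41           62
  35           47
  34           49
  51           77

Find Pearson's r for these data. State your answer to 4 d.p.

0.9697

n = 6, Σx = 263, Σy = 382, Σx² = 11963, Σy² = 25272, Σxy = 17368
nΣxy − ΣxΣy = 104208 − 100466 = 3742
nΣx² − (Σx)² = 71778 − 69169 = 2609; nΣy² − (Σy)² = 151632 − 145924 = 5708
r = 3742 / √(2609 × 5708) = 3742 / 3859.0377 ≈ 0.9697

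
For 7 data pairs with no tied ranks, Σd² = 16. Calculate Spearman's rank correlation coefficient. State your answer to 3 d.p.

ρ = 1 − 6Σd² / [n(n²−1)] = 1 − 6×16 / (7×48)
  = 1 − 96/336 = 1 − 0.2857 ≈ 0.714

0.714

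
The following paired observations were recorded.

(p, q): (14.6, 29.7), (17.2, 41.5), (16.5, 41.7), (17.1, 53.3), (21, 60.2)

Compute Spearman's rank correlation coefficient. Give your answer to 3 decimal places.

0.700

Rank p: 1, 4, 2, 3, 5
Rank q: 1, 2, 3, 4, 5
d = rank(p) − rank(q): 0, 2, -1, -1, 0; Σd² = 6
ρ = 1 − 6Σd² / [n(n²−1)] = 1 − 6×6 / (5×24) = 1 − 36/120 ≈ 0.700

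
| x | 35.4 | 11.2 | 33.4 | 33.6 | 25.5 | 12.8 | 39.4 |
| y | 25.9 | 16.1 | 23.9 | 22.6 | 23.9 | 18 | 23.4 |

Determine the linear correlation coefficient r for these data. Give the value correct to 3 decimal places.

n = 7, Σx = 191.3, Σy = 153.8, Σx² = 5989.57, Σy² = 3454.76, Σxy = 4416.61
nΣxy − ΣxΣy = 30916.27 − 29421.94 = 1494.33
nΣx² − (Σx)² = 41926.99 − 36595.69 = 5331.3; nΣy² − (Σy)² = 24183.32 − 23654.44 = 528.88
r = 1494.33 / √(5331.3 × 528.88) = 1494.33 / 1679.1718 ≈ 0.890

0.890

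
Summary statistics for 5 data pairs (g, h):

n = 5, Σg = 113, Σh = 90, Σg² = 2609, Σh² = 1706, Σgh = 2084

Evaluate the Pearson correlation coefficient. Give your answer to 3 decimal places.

r = (nΣgh − ΣgΣh) / √[(nΣg² − (Σg)²)(nΣh² − (Σh)²)]
Numerator: 5×2084 − 113×90 = 250
Denominator: √[(13045 − 12769)(8530 − 8100)] = √[276 × 430] = 344.4996
r = 250 / 344.4996 ≈ 0.726

0.726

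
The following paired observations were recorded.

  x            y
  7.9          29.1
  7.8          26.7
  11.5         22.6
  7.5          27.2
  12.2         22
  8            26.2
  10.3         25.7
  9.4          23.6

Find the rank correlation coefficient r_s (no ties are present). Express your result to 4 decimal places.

Rank x: 3, 2, 7, 1, 8, 4, 6, 5
Rank y: 8, 6, 2, 7, 1, 5, 4, 3
d = rank(x) − rank(y): -5, -4, 5, -6, 7, -1, 2, 2; Σd² = 160
ρ = 1 − 6Σd² / [n(n²−1)] = 1 − 6×160 / (8×63) = 1 − 960/504 ≈ -0.9048

-0.9048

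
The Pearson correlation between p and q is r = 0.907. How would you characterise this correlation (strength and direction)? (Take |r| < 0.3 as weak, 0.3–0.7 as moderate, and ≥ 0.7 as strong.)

strong positive

r = 0.907 > 0 so the relationship is positive.
|r| = 0.907, which falls in the strong range.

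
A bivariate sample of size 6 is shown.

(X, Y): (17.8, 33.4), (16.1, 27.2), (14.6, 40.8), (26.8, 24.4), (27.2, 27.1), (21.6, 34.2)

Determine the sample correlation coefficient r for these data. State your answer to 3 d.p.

n = 6, ΣX = 124.1, ΣY = 187.1, ΣX² = 2713.85, ΣY² = 6019.45, ΣXY = 3757.88
nΣXY − ΣXΣY = 22547.28 − 23219.11 = -671.83
nΣX² − (ΣX)² = 16283.1 − 15400.81 = 882.29; nΣY² − (ΣY)² = 36116.7 − 35006.41 = 1110.29
r = -671.83 / √(882.29 × 1110.29) = -671.83 / 989.7463 ≈ -0.679

-0.679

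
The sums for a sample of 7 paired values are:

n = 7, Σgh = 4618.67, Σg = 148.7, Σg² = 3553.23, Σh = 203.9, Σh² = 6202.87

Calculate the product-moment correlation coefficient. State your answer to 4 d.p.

r = (nΣgh − ΣgΣh) / √[(nΣg² − (Σg)²)(nΣh² − (Σh)²)]
Numerator: 7×4618.67 − 148.7×203.9 = 2010.76
Denominator: √[(24872.61 − 22111.69)(43420.09 − 41575.21)] = √[2760.92 × 1844.88] = 2256.8930
r = 2010.76 / 2256.8930 ≈ 0.8909

0.8909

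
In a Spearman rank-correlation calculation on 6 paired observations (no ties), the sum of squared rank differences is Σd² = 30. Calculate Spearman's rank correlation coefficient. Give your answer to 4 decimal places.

ρ = 1 − 6Σd² / [n(n²−1)] = 1 − 6×30 / (6×35)
  = 1 − 180/210 = 1 − 0.85714 ≈ 0.1429

0.1429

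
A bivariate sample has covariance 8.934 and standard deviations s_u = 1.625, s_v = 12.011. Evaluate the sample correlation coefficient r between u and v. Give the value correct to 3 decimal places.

0.458

r = Cov(u,v) / (s_u · s_v) = 8.934 / (1.625 × 12.011)
  = 8.934 / 19.5179 ≈ 0.458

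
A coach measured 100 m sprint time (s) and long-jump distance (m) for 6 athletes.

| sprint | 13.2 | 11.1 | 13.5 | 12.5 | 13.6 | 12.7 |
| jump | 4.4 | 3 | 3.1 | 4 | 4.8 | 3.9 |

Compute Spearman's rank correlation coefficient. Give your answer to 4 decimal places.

Rank sprint: 4, 1, 5, 2, 6, 3
Rank jump: 5, 1, 2, 4, 6, 3
d = rank(sprint) − rank(jump): -1, 0, 3, -2, 0, 0; Σd² = 14
ρ = 1 − 6Σd² / [n(n²−1)] = 1 − 6×14 / (6×35) = 1 − 84/210 ≈ 0.6000

0.6000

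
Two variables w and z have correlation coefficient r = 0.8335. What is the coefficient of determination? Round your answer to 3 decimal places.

r² = (0.8335)² = 0.695

0.695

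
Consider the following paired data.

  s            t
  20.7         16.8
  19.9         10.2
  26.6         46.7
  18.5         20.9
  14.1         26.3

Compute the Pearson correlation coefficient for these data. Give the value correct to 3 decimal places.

n = 5, Σs = 99.8, Σt = 120.9, Σs² = 2073.12, Σt² = 3695.67, Σst = 2550.44
nΣst − ΣsΣt = 12752.2 − 12065.82 = 686.38
nΣs² − (Σs)² = 10365.6 − 9960.04 = 405.56; nΣt² − (Σt)² = 18478.35 − 14616.81 = 3861.54
r = 686.38 / √(405.56 × 3861.54) = 686.38 / 1251.4336 ≈ 0.548

0.548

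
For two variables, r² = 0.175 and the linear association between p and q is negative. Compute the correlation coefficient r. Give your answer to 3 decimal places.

|r| = √0.175 = 0.418
The association is negative, so r = −0.418.

-0.418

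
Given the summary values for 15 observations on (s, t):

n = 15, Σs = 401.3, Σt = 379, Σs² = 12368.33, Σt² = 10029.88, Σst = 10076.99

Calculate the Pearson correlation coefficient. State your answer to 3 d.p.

-0.073

r = (nΣst − ΣsΣt) / √[(nΣs² − (Σs)²)(nΣt² − (Σt)²)]
Numerator: 15×10076.99 − 401.3×379 = -937.85
Denominator: √[(185524.95 − 161041.69)(150448.2 − 143641)] = √[24483.26 × 6807.2] = 12909.7811
r = -937.85 / 12909.7811 ≈ -0.073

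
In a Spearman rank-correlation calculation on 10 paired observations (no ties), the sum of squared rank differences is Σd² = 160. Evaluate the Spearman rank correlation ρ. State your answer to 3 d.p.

0.030

ρ = 1 − 6Σd² / [n(n²−1)] = 1 − 6×160 / (10×99)
  = 1 − 960/990 = 1 − 0.9697 ≈ 0.030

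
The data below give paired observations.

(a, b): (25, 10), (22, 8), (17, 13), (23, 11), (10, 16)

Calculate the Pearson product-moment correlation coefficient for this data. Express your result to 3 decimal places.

-0.887

n = 5, Σa = 97, Σb = 58, Σa² = 2027, Σb² = 710, Σab = 1060
nΣab − ΣaΣb = 5300 − 5626 = -326
nΣa² − (Σa)² = 10135 − 9409 = 726; nΣb² − (Σb)² = 3550 − 3364 = 186
r = -326 / √(726 × 186) = -326 / 367.4724 ≈ -0.887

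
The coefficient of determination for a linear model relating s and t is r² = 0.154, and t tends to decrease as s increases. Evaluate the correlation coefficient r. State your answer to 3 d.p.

|r| = √0.154 = 0.392
The association is negative, so r = −0.392.

-0.392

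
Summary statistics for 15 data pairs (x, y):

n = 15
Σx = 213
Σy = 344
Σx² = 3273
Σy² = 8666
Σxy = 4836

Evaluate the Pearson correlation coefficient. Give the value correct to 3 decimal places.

-0.111

r = (nΣxy − ΣxΣy) / √[(nΣx² − (Σx)²)(nΣy² − (Σy)²)]
Numerator: 15×4836 − 213×344 = -732
Denominator: √[(49095 − 45369)(129990 − 118336)] = √[3726 × 11654] = 6589.5982
r = -732 / 6589.5982 ≈ -0.111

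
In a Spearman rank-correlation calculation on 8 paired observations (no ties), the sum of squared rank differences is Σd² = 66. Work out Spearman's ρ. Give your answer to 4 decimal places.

0.2143

ρ = 1 − 6Σd² / [n(n²−1)] = 1 − 6×66 / (8×63)
  = 1 − 396/504 = 1 − 0.78571 ≈ 0.2143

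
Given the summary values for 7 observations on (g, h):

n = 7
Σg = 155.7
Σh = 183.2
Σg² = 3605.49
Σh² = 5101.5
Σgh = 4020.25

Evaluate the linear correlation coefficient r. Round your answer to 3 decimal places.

r = (nΣgh − ΣgΣh) / √[(nΣg² − (Σg)²)(nΣh² − (Σh)²)]
Numerator: 7×4020.25 − 155.7×183.2 = -382.49
Denominator: √[(25238.43 − 24242.49)(35710.5 − 33562.24)] = √[995.94 × 2148.26] = 1462.7160
r = -382.49 / 1462.7160 ≈ -0.261

-0.261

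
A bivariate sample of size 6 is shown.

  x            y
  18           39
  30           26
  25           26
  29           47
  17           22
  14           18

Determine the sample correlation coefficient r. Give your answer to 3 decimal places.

0.472

n = 6, Σx = 133, Σy = 178, Σx² = 3175, Σy² = 5890, Σxy = 4121
nΣxy − ΣxΣy = 24726 − 23674 = 1052
nΣx² − (Σx)² = 19050 − 17689 = 1361; nΣy² − (Σy)² = 35340 − 31684 = 3656
r = 1052 / √(1361 × 3656) = 1052 / 2230.6537 ≈ 0.472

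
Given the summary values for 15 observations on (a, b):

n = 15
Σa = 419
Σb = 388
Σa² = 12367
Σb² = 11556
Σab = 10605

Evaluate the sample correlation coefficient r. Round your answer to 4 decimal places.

r = (nΣab − ΣaΣb) / √[(nΣa² − (Σa)²)(nΣb² − (Σb)²)]
Numerator: 15×10605 − 419×388 = -3497
Denominator: √[(185505 − 175561)(173340 − 150544)] = √[9944 × 22796] = 15056.0096
r = -3497 / 15056.0096 ≈ -0.2323

-0.2323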